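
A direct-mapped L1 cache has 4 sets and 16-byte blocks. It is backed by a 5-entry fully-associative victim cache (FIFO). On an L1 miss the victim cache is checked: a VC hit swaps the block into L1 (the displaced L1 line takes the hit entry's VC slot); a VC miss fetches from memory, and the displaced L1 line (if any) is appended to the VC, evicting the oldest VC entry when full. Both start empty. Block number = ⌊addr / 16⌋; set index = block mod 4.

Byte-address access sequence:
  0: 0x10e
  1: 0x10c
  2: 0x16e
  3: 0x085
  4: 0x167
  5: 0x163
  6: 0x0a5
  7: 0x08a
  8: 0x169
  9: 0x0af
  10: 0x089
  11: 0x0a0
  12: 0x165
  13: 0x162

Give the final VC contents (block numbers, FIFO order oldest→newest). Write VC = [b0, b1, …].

VC = [16, 10]

0: 0x10e (blk 16, set 0) → MISS  vc=[]
1: 0x10c (blk 16, set 0) → L1-HIT  vc=[]
2: 0x16e (blk 22, set 2) → MISS  vc=[]
3: 0x85 (blk 8, set 0) → MISS  vc=[16]
4: 0x167 (blk 22, set 2) → L1-HIT  vc=[16]
5: 0x163 (blk 22, set 2) → L1-HIT  vc=[16]
6: 0xa5 (blk 10, set 2) → MISS  vc=[16, 22]
7: 0x8a (blk 8, set 0) → L1-HIT  vc=[16, 22]
8: 0x169 (blk 22, set 2) → VC-HIT  vc=[16, 10]
9: 0xaf (blk 10, set 2) → VC-HIT  vc=[16, 22]
10: 0x89 (blk 8, set 0) → L1-HIT  vc=[16, 22]
11: 0xa0 (blk 10, set 2) → L1-HIT  vc=[16, 22]
12: 0x165 (blk 22, set 2) → VC-HIT  vc=[16, 10]
13: 0x162 (blk 22, set 2) → L1-HIT  vc=[16, 10]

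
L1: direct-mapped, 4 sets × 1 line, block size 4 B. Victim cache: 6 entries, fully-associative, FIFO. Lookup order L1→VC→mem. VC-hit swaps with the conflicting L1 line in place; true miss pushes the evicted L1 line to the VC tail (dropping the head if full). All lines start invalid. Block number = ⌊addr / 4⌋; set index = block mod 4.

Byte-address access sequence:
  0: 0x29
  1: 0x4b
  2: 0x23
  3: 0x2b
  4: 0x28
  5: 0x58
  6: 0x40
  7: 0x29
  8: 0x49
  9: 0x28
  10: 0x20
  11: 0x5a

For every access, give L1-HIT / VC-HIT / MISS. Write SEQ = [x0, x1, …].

SEQ = [MISS, MISS, MISS, VC-HIT, L1-HIT, MISS, MISS, VC-HIT, VC-HIT, VC-HIT, VC-HIT, VC-HIT]

0: 0x29 (blk 10, set 2) → MISS  vc=[]
1: 0x4b (blk 18, set 2) → MISS  vc=[10]
2: 0x23 (blk 8, set 0) → MISS  vc=[10]
3: 0x2b (blk 10, set 2) → VC-HIT  vc=[18]
4: 0x28 (blk 10, set 2) → L1-HIT  vc=[18]
5: 0x58 (blk 22, set 2) → MISS  vc=[18, 10]
6: 0x40 (blk 16, set 0) → MISS  vc=[18, 10, 8]
7: 0x29 (blk 10, set 2) → VC-HIT  vc=[18, 22, 8]
8: 0x49 (blk 18, set 2) → VC-HIT  vc=[10, 22, 8]
9: 0x28 (blk 10, set 2) → VC-HIT  vc=[18, 22, 8]
10: 0x20 (blk 8, set 0) → VC-HIT  vc=[18, 22, 16]
11: 0x5a (blk 22, set 2) → VC-HIT  vc=[18, 10, 16]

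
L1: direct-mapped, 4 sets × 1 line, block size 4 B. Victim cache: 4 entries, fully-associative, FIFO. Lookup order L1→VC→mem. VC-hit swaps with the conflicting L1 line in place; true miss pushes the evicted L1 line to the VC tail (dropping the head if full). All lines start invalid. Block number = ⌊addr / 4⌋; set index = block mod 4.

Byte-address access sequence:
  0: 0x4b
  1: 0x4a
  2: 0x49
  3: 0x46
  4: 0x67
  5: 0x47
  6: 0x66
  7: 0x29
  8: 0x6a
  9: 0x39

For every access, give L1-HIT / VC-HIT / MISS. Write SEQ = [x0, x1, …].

SEQ = [MISS, L1-HIT, L1-HIT, MISS, MISS, VC-HIT, VC-HIT, MISS, MISS, MISS]

0: 0x4b (blk 18, set 2) → MISS  vc=[]
1: 0x4a (blk 18, set 2) → L1-HIT  vc=[]
2: 0x49 (blk 18, set 2) → L1-HIT  vc=[]
3: 0x46 (blk 17, set 1) → MISS  vc=[]
4: 0x67 (blk 25, set 1) → MISS  vc=[17]
5: 0x47 (blk 17, set 1) → VC-HIT  vc=[25]
6: 0x66 (blk 25, set 1) → VC-HIT  vc=[17]
7: 0x29 (blk 10, set 2) → MISS  vc=[17, 18]
8: 0x6a (blk 26, set 2) → MISS  vc=[17, 18, 10]
9: 0x39 (blk 14, set 2) → MISS  vc=[17, 18, 10, 26]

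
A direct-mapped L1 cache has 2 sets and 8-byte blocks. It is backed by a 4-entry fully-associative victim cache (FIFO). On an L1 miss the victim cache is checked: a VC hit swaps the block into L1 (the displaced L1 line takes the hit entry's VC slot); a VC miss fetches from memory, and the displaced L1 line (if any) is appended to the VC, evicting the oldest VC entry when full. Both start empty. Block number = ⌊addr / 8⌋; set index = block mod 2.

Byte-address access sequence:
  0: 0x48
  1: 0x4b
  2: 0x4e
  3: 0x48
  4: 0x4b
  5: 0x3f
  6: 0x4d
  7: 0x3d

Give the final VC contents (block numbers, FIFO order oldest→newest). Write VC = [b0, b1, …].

0: 0x48 (blk 9, set 1) → MISS  vc=[]
1: 0x4b (blk 9, set 1) → L1-HIT  vc=[]
2: 0x4e (blk 9, set 1) → L1-HIT  vc=[]
3: 0x48 (blk 9, set 1) → L1-HIT  vc=[]
4: 0x4b (blk 9, set 1) → L1-HIT  vc=[]
5: 0x3f (blk 7, set 1) → MISS  vc=[9]
6: 0x4d (blk 9, set 1) → VC-HIT  vc=[7]
7: 0x3d (blk 7, set 1) → VC-HIT  vc=[9]

VC = [9]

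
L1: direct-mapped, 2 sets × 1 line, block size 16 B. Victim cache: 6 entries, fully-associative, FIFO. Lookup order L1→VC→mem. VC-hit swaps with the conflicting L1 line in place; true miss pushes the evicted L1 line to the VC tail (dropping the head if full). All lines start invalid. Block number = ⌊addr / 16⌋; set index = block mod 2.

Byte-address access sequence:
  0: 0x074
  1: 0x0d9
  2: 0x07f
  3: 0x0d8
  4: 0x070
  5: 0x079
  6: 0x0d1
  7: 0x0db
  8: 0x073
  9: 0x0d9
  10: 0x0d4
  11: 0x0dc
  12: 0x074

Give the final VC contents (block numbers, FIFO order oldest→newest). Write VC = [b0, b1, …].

0: 0x74 (blk 7, set 1) → MISS  vc=[]
1: 0xd9 (blk 13, set 1) → MISS  vc=[7]
2: 0x7f (blk 7, set 1) → VC-HIT  vc=[13]
3: 0xd8 (blk 13, set 1) → VC-HIT  vc=[7]
4: 0x70 (blk 7, set 1) → VC-HIT  vc=[13]
5: 0x79 (blk 7, set 1) → L1-HIT  vc=[13]
6: 0xd1 (blk 13, set 1) → VC-HIT  vc=[7]
7: 0xdb (blk 13, set 1) → L1-HIT  vc=[7]
8: 0x73 (blk 7, set 1) → VC-HIT  vc=[13]
9: 0xd9 (blk 13, set 1) → VC-HIT  vc=[7]
10: 0xd4 (blk 13, set 1) → L1-HIT  vc=[7]
11: 0xdc (blk 13, set 1) → L1-HIT  vc=[7]
12: 0x74 (blk 7, set 1) → VC-HIT  vc=[13]

VC = [13]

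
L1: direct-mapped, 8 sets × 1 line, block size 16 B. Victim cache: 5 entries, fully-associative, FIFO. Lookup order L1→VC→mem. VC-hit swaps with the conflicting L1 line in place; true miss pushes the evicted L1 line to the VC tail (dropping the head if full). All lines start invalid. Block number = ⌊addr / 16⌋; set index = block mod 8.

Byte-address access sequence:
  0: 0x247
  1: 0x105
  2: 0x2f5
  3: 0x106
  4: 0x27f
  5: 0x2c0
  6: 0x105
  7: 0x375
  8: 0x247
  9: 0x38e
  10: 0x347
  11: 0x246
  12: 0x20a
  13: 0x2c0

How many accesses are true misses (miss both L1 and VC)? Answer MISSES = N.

MISSES = 9

  [0] addr=0x247 blk=36 s=4: MISS | VC []
  [1] addr=0x105 blk=16 s=0: MISS | VC []
  [2] addr=0x2f5 blk=47 s=7: MISS | VC []
  [3] addr=0x106 blk=16 s=0: L1-HIT | VC []
  [4] addr=0x27f blk=39 s=7: MISS | VC [47]
  [5] addr=0x2c0 blk=44 s=4: MISS | VC [47, 36]
  [6] addr=0x105 blk=16 s=0: L1-HIT | VC [47, 36]
  [7] addr=0x375 blk=55 s=7: MISS | VC [47, 36, 39]
  [8] addr=0x247 blk=36 s=4: VC-HIT | VC [47, 44, 39]
  [9] addr=0x38e blk=56 s=0: MISS | VC [47, 44, 39, 16]
  [10] addr=0x347 blk=52 s=4: MISS | VC [47, 44, 39, 16, 36]
  [11] addr=0x246 blk=36 s=4: VC-HIT | VC [47, 44, 39, 16, 52]
  [12] addr=0x20a blk=32 s=0: MISS | VC [44, 39, 16, 52, 56]
  [13] addr=0x2c0 blk=44 s=4: VC-HIT | VC [36, 39, 16, 52, 56]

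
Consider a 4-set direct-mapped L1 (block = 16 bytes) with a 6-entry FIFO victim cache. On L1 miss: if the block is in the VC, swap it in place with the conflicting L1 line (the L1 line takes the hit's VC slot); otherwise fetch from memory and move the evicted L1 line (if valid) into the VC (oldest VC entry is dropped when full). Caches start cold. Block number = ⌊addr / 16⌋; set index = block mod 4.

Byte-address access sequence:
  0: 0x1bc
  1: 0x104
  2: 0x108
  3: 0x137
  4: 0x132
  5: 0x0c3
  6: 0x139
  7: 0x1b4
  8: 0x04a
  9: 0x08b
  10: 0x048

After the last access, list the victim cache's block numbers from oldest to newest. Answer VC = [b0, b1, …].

VC = [19, 16, 12, 8]

  [0] addr=0x1bc blk=27 s=3: MISS | VC []
  [1] addr=0x104 blk=16 s=0: MISS | VC []
  [2] addr=0x108 blk=16 s=0: L1-HIT | VC []
  [3] addr=0x137 blk=19 s=3: MISS | VC [27]
  [4] addr=0x132 blk=19 s=3: L1-HIT | VC [27]
  [5] addr=0xc3 blk=12 s=0: MISS | VC [27, 16]
  [6] addr=0x139 blk=19 s=3: L1-HIT | VC [27, 16]
  [7] addr=0x1b4 blk=27 s=3: VC-HIT | VC [19, 16]
  [8] addr=0x4a blk=4 s=0: MISS | VC [19, 16, 12]
  [9] addr=0x8b blk=8 s=0: MISS | VC [19, 16, 12, 4]
  [10] addr=0x48 blk=4 s=0: VC-HIT | VC [19, 16, 12, 8]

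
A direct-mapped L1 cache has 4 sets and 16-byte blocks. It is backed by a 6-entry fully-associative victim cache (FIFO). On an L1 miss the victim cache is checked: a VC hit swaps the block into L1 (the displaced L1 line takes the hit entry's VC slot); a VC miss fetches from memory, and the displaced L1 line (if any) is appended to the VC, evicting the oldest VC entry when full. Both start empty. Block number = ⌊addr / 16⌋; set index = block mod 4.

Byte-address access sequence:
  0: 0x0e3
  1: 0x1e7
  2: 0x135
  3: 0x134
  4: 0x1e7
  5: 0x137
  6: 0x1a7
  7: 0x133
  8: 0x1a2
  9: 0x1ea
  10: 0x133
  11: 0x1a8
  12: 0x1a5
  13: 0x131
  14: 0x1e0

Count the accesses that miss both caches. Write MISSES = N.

MISSES = 4

0: 0xe3 (blk 14, set 2) → MISS  vc=[]
1: 0x1e7 (blk 30, set 2) → MISS  vc=[14]
2: 0x135 (blk 19, set 3) → MISS  vc=[14]
3: 0x134 (blk 19, set 3) → L1-HIT  vc=[14]
4: 0x1e7 (blk 30, set 2) → L1-HIT  vc=[14]
5: 0x137 (blk 19, set 3) → L1-HIT  vc=[14]
6: 0x1a7 (blk 26, set 2) → MISS  vc=[14, 30]
7: 0x133 (blk 19, set 3) → L1-HIT  vc=[14, 30]
8: 0x1a2 (blk 26, set 2) → L1-HIT  vc=[14, 30]
9: 0x1ea (blk 30, set 2) → VC-HIT  vc=[14, 26]
10: 0x133 (blk 19, set 3) → L1-HIT  vc=[14, 26]
11: 0x1a8 (blk 26, set 2) → VC-HIT  vc=[14, 30]
12: 0x1a5 (blk 26, set 2) → L1-HIT  vc=[14, 30]
13: 0x131 (blk 19, set 3) → L1-HIT  vc=[14, 30]
14: 0x1e0 (blk 30, set 2) → VC-HIT  vc=[14, 26]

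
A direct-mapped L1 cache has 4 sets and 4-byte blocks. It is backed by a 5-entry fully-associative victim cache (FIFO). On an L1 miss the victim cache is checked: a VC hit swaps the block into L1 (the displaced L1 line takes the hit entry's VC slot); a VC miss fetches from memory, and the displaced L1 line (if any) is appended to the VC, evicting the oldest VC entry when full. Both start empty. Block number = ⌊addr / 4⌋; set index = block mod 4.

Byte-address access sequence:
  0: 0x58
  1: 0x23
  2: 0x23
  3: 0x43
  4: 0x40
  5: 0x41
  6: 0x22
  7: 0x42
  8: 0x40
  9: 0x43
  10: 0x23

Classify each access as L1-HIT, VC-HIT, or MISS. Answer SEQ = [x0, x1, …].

0: 0x58 (blk 22, set 2) → MISS  vc=[]
1: 0x23 (blk 8, set 0) → MISS  vc=[]
2: 0x23 (blk 8, set 0) → L1-HIT  vc=[]
3: 0x43 (blk 16, set 0) → MISS  vc=[8]
4: 0x40 (blk 16, set 0) → L1-HIT  vc=[8]
5: 0x41 (blk 16, set 0) → L1-HIT  vc=[8]
6: 0x22 (blk 8, set 0) → VC-HIT  vc=[16]
7: 0x42 (blk 16, set 0) → VC-HIT  vc=[8]
8: 0x40 (blk 16, set 0) → L1-HIT  vc=[8]
9: 0x43 (blk 16, set 0) → L1-HIT  vc=[8]
10: 0x23 (blk 8, set 0) → VC-HIT  vc=[16]

SEQ = [MISS, MISS, L1-HIT, MISS, L1-HIT, L1-HIT, VC-HIT, VC-HIT, L1-HIT, L1-HIT, VC-HIT]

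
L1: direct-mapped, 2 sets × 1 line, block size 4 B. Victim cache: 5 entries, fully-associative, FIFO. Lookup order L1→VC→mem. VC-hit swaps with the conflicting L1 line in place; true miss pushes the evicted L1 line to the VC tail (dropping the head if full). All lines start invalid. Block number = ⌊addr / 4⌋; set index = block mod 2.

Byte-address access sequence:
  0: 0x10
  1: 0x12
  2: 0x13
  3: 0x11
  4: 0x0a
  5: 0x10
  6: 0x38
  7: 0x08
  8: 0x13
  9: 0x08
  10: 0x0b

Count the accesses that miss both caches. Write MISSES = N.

0: 0x10 (blk 4, set 0) → MISS  vc=[]
1: 0x12 (blk 4, set 0) → L1-HIT  vc=[]
2: 0x13 (blk 4, set 0) → L1-HIT  vc=[]
3: 0x11 (blk 4, set 0) → L1-HIT  vc=[]
4: 0xa (blk 2, set 0) → MISS  vc=[4]
5: 0x10 (blk 4, set 0) → VC-HIT  vc=[2]
6: 0x38 (blk 14, set 0) → MISS  vc=[2, 4]
7: 0x8 (blk 2, set 0) → VC-HIT  vc=[14, 4]
8: 0x13 (blk 4, set 0) → VC-HIT  vc=[14, 2]
9: 0x8 (blk 2, set 0) → VC-HIT  vc=[14, 4]
10: 0xb (blk 2, set 0) → L1-HIT  vc=[14, 4]

MISSES = 3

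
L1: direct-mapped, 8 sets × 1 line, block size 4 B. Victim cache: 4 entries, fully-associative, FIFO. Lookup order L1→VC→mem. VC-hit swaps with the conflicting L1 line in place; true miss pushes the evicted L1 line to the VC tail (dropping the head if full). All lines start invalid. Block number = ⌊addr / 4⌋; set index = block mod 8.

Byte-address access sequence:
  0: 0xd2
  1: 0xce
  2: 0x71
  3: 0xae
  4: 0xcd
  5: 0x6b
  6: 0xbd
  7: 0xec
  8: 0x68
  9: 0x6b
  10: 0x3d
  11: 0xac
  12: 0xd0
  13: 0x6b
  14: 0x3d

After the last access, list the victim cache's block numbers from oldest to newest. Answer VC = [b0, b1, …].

#0 0xd2→b52/s4 MISS; vc=[]
#1 0xce→b51/s3 MISS; vc=[]
#2 0x71→b28/s4 MISS; vc=[52]
#3 0xae→b43/s3 MISS; vc=[52,51]
#4 0xcd→b51/s3 VC-HIT; vc=[52,43]
#5 0x6b→b26/s2 MISS; vc=[52,43]
#6 0xbd→b47/s7 MISS; vc=[52,43]
#7 0xec→b59/s3 MISS; vc=[52,43,51]
#8 0x68→b26/s2 L1-HIT; vc=[52,43,51]
#9 0x6b→b26/s2 L1-HIT; vc=[52,43,51]
#10 0x3d→b15/s7 MISS; vc=[52,43,51,47]
#11 0xac→b43/s3 VC-HIT; vc=[52,59,51,47]
#12 0xd0→b52/s4 VC-HIT; vc=[28,59,51,47]
#13 0x6b→b26/s2 L1-HIT; vc=[28,59,51,47]
#14 0x3d→b15/s7 L1-HIT; vc=[28,59,51,47]

VC = [28, 59, 51, 47]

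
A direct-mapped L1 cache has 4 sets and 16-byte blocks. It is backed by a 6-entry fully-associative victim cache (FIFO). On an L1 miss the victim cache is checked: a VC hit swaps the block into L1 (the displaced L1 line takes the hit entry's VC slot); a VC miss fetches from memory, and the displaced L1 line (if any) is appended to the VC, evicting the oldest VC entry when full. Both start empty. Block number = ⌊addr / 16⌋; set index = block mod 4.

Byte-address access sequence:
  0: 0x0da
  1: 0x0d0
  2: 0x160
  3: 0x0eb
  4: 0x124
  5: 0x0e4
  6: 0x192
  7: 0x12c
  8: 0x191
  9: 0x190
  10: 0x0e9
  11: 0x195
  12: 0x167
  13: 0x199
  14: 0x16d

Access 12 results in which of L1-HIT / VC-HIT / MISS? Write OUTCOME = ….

  [0] addr=0xda blk=13 s=1: MISS | VC []
  [1] addr=0xd0 blk=13 s=1: L1-HIT | VC []
  [2] addr=0x160 blk=22 s=2: MISS | VC []
  [3] addr=0xeb blk=14 s=2: MISS | VC [22]
  [4] addr=0x124 blk=18 s=2: MISS | VC [22, 14]
  [5] addr=0xe4 blk=14 s=2: VC-HIT | VC [22, 18]
  [6] addr=0x192 blk=25 s=1: MISS | VC [22, 18, 13]
  [7] addr=0x12c blk=18 s=2: VC-HIT | VC [22, 14, 13]
  [8] addr=0x191 blk=25 s=1: L1-HIT | VC [22, 14, 13]
  [9] addr=0x190 blk=25 s=1: L1-HIT | VC [22, 14, 13]
  [10] addr=0xe9 blk=14 s=2: VC-HIT | VC [22, 18, 13]
  [11] addr=0x195 blk=25 s=1: L1-HIT | VC [22, 18, 13]
  [12] addr=0x167 blk=22 s=2: VC-HIT | VC [14, 18, 13]
  [13] addr=0x199 blk=25 s=1: L1-HIT | VC [14, 18, 13]
  [14] addr=0x16d blk=22 s=2: L1-HIT | VC [14, 18, 13]

OUTCOME = VC-HIT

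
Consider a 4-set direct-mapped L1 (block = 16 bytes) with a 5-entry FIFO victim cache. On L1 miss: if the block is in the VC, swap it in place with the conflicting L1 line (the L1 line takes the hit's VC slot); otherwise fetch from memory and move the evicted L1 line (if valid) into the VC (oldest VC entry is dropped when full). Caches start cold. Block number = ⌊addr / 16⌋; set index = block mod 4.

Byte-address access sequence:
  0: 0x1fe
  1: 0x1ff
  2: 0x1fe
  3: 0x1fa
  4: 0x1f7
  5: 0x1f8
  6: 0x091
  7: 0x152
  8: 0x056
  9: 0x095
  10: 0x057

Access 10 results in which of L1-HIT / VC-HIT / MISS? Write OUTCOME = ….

0: 0x1fe (blk 31, set 3) → MISS  vc=[]
1: 0x1ff (blk 31, set 3) → L1-HIT  vc=[]
2: 0x1fe (blk 31, set 3) → L1-HIT  vc=[]
3: 0x1fa (blk 31, set 3) → L1-HIT  vc=[]
4: 0x1f7 (blk 31, set 3) → L1-HIT  vc=[]
5: 0x1f8 (blk 31, set 3) → L1-HIT  vc=[]
6: 0x91 (blk 9, set 1) → MISS  vc=[]
7: 0x152 (blk 21, set 1) → MISS  vc=[9]
8: 0x56 (blk 5, set 1) → MISS  vc=[9, 21]
9: 0x95 (blk 9, set 1) → VC-HIT  vc=[5, 21]
10: 0x57 (blk 5, set 1) → VC-HIT  vc=[9, 21]

OUTCOME = VC-HIT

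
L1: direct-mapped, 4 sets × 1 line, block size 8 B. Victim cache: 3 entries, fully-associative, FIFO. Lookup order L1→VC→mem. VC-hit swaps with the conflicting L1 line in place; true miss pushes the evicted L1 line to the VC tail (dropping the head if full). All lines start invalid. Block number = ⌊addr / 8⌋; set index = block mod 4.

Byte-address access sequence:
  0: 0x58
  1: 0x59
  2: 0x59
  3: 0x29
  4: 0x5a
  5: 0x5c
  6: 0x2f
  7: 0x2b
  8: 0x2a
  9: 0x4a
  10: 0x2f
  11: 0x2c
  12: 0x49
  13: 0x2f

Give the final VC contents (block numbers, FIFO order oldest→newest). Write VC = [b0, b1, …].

  [0] addr=0x58 blk=11 s=3: MISS | VC []
  [1] addr=0x59 blk=11 s=3: L1-HIT | VC []
  [2] addr=0x59 blk=11 s=3: L1-HIT | VC []
  [3] addr=0x29 blk=5 s=1: MISS | VC []
  [4] addr=0x5a blk=11 s=3: L1-HIT | VC []
  [5] addr=0x5c blk=11 s=3: L1-HIT | VC []
  [6] addr=0x2f blk=5 s=1: L1-HIT | VC []
  [7] addr=0x2b blk=5 s=1: L1-HIT | VC []
  [8] addr=0x2a blk=5 s=1: L1-HIT | VC []
  [9] addr=0x4a blk=9 s=1: MISS | VC [5]
  [10] addr=0x2f blk=5 s=1: VC-HIT | VC [9]
  [11] addr=0x2c blk=5 s=1: L1-HIT | VC [9]
  [12] addr=0x49 blk=9 s=1: VC-HIT | VC [5]
  [13] addr=0x2f blk=5 s=1: VC-HIT | VC [9]

VC = [9]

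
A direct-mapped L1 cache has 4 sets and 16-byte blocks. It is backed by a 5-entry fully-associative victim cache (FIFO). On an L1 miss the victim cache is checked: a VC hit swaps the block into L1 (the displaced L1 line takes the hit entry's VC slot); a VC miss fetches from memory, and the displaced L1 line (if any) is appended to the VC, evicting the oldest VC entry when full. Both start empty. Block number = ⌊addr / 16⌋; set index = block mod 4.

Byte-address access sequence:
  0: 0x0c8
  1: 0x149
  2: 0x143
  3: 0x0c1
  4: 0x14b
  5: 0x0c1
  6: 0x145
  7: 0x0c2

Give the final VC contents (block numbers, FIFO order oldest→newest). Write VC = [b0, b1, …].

  [0] addr=0xc8 blk=12 s=0: MISS | VC []
  [1] addr=0x149 blk=20 s=0: MISS | VC [12]
  [2] addr=0x143 blk=20 s=0: L1-HIT | VC [12]
  [3] addr=0xc1 blk=12 s=0: VC-HIT | VC [20]
  [4] addr=0x14b blk=20 s=0: VC-HIT | VC [12]
  [5] addr=0xc1 blk=12 s=0: VC-HIT | VC [20]
  [6] addr=0x145 blk=20 s=0: VC-HIT | VC [12]
  [7] addr=0xc2 blk=12 s=0: VC-HIT | VC [20]

VC = [20]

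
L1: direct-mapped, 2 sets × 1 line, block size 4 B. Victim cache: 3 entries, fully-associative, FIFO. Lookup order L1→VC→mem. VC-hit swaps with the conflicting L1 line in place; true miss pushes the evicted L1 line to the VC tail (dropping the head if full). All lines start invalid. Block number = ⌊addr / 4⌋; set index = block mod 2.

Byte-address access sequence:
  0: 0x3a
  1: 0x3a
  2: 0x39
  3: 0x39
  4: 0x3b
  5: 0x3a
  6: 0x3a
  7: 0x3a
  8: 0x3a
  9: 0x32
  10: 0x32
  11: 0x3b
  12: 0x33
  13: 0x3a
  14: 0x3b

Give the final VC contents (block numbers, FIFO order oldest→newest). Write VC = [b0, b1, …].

  [0] addr=0x3a blk=14 s=0: MISS | VC []
  [1] addr=0x3a blk=14 s=0: L1-HIT | VC []
  [2] addr=0x39 blk=14 s=0: L1-HIT | VC []
  [3] addr=0x39 blk=14 s=0: L1-HIT | VC []
  [4] addr=0x3b blk=14 s=0: L1-HIT | VC []
  [5] addr=0x3a blk=14 s=0: L1-HIT | VC []
  [6] addr=0x3a blk=14 s=0: L1-HIT | VC []
  [7] addr=0x3a blk=14 s=0: L1-HIT | VC []
  [8] addr=0x3a blk=14 s=0: L1-HIT | VC []
  [9] addr=0x32 blk=12 s=0: MISS | VC [14]
  [10] addr=0x32 blk=12 s=0: L1-HIT | VC [14]
  [11] addr=0x3b blk=14 s=0: VC-HIT | VC [12]
  [12] addr=0x33 blk=12 s=0: VC-HIT | VC [14]
  [13] addr=0x3a blk=14 s=0: VC-HIT | VC [12]
  [14] addr=0x3b blk=14 s=0: L1-HIT | VC [12]

VC = [12]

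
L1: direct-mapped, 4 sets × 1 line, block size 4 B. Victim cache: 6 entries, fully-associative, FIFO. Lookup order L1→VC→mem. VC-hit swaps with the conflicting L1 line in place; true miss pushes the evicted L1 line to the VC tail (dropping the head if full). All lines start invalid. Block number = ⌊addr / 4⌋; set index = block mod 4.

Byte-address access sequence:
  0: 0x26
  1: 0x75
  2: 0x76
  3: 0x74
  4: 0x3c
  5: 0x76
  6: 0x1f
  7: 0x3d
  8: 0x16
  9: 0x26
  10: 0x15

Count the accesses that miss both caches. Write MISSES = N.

MISSES = 5

#0 0x26→b9/s1 MISS; vc=[]
#1 0x75→b29/s1 MISS; vc=[9]
#2 0x76→b29/s1 L1-HIT; vc=[9]
#3 0x74→b29/s1 L1-HIT; vc=[9]
#4 0x3c→b15/s3 MISS; vc=[9]
#5 0x76→b29/s1 L1-HIT; vc=[9]
#6 0x1f→b7/s3 MISS; vc=[9,15]
#7 0x3d→b15/s3 VC-HIT; vc=[9,7]
#8 0x16→b5/s1 MISS; vc=[9,7,29]
#9 0x26→b9/s1 VC-HIT; vc=[5,7,29]
#10 0x15→b5/s1 VC-HIT; vc=[9,7,29]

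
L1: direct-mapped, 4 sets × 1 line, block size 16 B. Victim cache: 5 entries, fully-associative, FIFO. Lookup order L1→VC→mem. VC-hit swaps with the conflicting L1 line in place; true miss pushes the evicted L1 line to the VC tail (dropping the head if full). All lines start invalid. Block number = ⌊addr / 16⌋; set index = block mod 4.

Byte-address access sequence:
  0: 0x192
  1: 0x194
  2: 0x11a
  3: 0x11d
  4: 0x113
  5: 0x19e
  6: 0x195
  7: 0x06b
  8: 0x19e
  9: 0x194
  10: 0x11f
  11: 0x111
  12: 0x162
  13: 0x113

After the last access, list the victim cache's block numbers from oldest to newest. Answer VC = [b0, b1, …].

VC = [25, 6]

#0 0x192→b25/s1 MISS; vc=[]
#1 0x194→b25/s1 L1-HIT; vc=[]
#2 0x11a→b17/s1 MISS; vc=[25]
#3 0x11d→b17/s1 L1-HIT; vc=[25]
#4 0x113→b17/s1 L1-HIT; vc=[25]
#5 0x19e→b25/s1 VC-HIT; vc=[17]
#6 0x195→b25/s1 L1-HIT; vc=[17]
#7 0x6b→b6/s2 MISS; vc=[17]
#8 0x19e→b25/s1 L1-HIT; vc=[17]
#9 0x194→b25/s1 L1-HIT; vc=[17]
#10 0x11f→b17/s1 VC-HIT; vc=[25]
#11 0x111→b17/s1 L1-HIT; vc=[25]
#12 0x162→b22/s2 MISS; vc=[25,6]
#13 0x113→b17/s1 L1-HIT; vc=[25,6]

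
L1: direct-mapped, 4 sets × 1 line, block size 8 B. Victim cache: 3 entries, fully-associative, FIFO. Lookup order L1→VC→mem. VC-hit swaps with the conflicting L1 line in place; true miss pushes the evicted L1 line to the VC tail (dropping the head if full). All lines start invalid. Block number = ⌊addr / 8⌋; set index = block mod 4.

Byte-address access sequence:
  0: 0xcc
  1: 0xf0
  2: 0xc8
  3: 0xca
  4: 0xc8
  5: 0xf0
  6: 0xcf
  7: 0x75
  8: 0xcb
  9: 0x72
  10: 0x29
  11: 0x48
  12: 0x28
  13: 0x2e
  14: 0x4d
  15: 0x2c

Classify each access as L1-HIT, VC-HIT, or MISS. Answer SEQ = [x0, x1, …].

#0 0xcc→b25/s1 MISS; vc=[]
#1 0xf0→b30/s2 MISS; vc=[]
#2 0xc8→b25/s1 L1-HIT; vc=[]
#3 0xca→b25/s1 L1-HIT; vc=[]
#4 0xc8→b25/s1 L1-HIT; vc=[]
#5 0xf0→b30/s2 L1-HIT; vc=[]
#6 0xcf→b25/s1 L1-HIT; vc=[]
#7 0x75→b14/s2 MISS; vc=[30]
#8 0xcb→b25/s1 L1-HIT; vc=[30]
#9 0x72→b14/s2 L1-HIT; vc=[30]
#10 0x29→b5/s1 MISS; vc=[30,25]
#11 0x48→b9/s1 MISS; vc=[30,25,5]
#12 0x28→b5/s1 VC-HIT; vc=[30,25,9]
#13 0x2e→b5/s1 L1-HIT; vc=[30,25,9]
#14 0x4d→b9/s1 VC-HIT; vc=[30,25,5]
#15 0x2c→b5/s1 VC-HIT; vc=[30,25,9]

SEQ = [MISS, MISS, L1-HIT, L1-HIT, L1-HIT, L1-HIT, L1-HIT, MISS, L1-HIT, L1-HIT, MISS, MISS, VC-HIT, L1-HIT, VC-HIT, VC-HIT]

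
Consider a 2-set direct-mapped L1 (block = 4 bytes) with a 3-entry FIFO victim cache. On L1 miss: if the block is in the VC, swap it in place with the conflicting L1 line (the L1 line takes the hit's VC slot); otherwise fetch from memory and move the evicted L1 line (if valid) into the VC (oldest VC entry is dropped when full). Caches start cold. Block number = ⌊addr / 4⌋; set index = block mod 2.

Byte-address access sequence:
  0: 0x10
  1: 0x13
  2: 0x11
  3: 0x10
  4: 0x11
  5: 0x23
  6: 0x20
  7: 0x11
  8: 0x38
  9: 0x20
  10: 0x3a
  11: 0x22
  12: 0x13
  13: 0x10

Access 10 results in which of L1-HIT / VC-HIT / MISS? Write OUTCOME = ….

#0 0x10→b4/s0 MISS; vc=[]
#1 0x13→b4/s0 L1-HIT; vc=[]
#2 0x11→b4/s0 L1-HIT; vc=[]
#3 0x10→b4/s0 L1-HIT; vc=[]
#4 0x11→b4/s0 L1-HIT; vc=[]
#5 0x23→b8/s0 MISS; vc=[4]
#6 0x20→b8/s0 L1-HIT; vc=[4]
#7 0x11→b4/s0 VC-HIT; vc=[8]
#8 0x38→b14/s0 MISS; vc=[8,4]
#9 0x20→b8/s0 VC-HIT; vc=[14,4]
#10 0x3a→b14/s0 VC-HIT; vc=[8,4]
#11 0x22→b8/s0 VC-HIT; vc=[14,4]
#12 0x13→b4/s0 VC-HIT; vc=[14,8]
#13 0x10→b4/s0 L1-HIT; vc=[14,8]

OUTCOME = VC-HIT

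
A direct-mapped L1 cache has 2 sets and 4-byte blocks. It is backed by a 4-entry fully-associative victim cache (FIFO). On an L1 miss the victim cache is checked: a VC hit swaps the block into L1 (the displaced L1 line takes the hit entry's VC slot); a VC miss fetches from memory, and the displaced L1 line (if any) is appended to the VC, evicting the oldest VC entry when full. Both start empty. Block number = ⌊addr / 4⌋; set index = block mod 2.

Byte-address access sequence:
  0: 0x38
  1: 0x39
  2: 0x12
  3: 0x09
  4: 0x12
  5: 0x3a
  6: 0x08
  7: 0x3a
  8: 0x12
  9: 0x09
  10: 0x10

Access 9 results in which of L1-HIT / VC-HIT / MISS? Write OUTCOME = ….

  [0] addr=0x38 blk=14 s=0: MISS | VC []
  [1] addr=0x39 blk=14 s=0: L1-HIT | VC []
  [2] addr=0x12 blk=4 s=0: MISS | VC [14]
  [3] addr=0x9 blk=2 s=0: MISS | VC [14, 4]
  [4] addr=0x12 blk=4 s=0: VC-HIT | VC [14, 2]
  [5] addr=0x3a blk=14 s=0: VC-HIT | VC [4, 2]
  [6] addr=0x8 blk=2 s=0: VC-HIT | VC [4, 14]
  [7] addr=0x3a blk=14 s=0: VC-HIT | VC [4, 2]
  [8] addr=0x12 blk=4 s=0: VC-HIT | VC [14, 2]
  [9] addr=0x9 blk=2 s=0: VC-HIT | VC [14, 4]
  [10] addr=0x10 blk=4 s=0: VC-HIT | VC [14, 2]

OUTCOME = VC-HIT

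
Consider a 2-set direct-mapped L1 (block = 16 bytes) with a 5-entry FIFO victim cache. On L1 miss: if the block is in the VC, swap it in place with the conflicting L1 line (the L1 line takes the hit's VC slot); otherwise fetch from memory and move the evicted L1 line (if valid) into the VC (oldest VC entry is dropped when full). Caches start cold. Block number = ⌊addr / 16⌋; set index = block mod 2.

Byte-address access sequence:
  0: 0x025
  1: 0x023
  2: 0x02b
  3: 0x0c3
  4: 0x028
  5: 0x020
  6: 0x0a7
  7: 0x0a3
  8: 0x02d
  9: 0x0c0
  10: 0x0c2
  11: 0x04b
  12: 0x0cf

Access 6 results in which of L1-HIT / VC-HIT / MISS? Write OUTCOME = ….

  [0] addr=0x25 blk=2 s=0: MISS | VC []
  [1] addr=0x23 blk=2 s=0: L1-HIT | VC []
  [2] addr=0x2b blk=2 s=0: L1-HIT | VC []
  [3] addr=0xc3 blk=12 s=0: MISS | VC [2]
  [4] addr=0x28 blk=2 s=0: VC-HIT | VC [12]
  [5] addr=0x20 blk=2 s=0: L1-HIT | VC [12]
  [6] addr=0xa7 blk=10 s=0: MISS | VC [12, 2]
  [7] addr=0xa3 blk=10 s=0: L1-HIT | VC [12, 2]
  [8] addr=0x2d blk=2 s=0: VC-HIT | VC [12, 10]
  [9] addr=0xc0 blk=12 s=0: VC-HIT | VC [2, 10]
  [10] addr=0xc2 blk=12 s=0: L1-HIT | VC [2, 10]
  [11] addr=0x4b blk=4 s=0: MISS | VC [2, 10, 12]
  [12] addr=0xcf blk=12 s=0: VC-HIT | VC [2, 10, 4]

OUTCOME = MISS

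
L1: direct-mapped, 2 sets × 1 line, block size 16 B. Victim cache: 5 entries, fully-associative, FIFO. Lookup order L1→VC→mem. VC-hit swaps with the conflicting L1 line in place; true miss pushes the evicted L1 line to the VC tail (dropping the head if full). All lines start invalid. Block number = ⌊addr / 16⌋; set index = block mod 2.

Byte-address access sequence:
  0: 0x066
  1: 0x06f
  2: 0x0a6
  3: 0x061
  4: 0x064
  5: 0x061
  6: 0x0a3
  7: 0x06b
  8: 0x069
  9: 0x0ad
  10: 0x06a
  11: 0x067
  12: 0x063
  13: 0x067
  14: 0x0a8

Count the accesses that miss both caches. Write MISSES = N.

MISSES = 2

#0 0x66→b6/s0 MISS; vc=[]
#1 0x6f→b6/s0 L1-HIT; vc=[]
#2 0xa6→b10/s0 MISS; vc=[6]
#3 0x61→b6/s0 VC-HIT; vc=[10]
#4 0x64→b6/s0 L1-HIT; vc=[10]
#5 0x61→b6/s0 L1-HIT; vc=[10]
#6 0xa3→b10/s0 VC-HIT; vc=[6]
#7 0x6b→b6/s0 VC-HIT; vc=[10]
#8 0x69→b6/s0 L1-HIT; vc=[10]
#9 0xad→b10/s0 VC-HIT; vc=[6]
#10 0x6a→b6/s0 VC-HIT; vc=[10]
#11 0x67→b6/s0 L1-HIT; vc=[10]
#12 0x63→b6/s0 L1-HIT; vc=[10]
#13 0x67→b6/s0 L1-HIT; vc=[10]
#14 0xa8→b10/s0 VC-HIT; vc=[6]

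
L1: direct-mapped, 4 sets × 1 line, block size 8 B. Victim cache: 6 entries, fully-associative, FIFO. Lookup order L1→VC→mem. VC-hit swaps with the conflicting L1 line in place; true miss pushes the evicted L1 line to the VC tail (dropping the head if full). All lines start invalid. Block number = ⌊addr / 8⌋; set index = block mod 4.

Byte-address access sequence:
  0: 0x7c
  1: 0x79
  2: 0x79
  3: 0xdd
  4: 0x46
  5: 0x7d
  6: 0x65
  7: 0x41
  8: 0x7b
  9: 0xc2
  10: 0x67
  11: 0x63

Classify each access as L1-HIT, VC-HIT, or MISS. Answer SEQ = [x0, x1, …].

0: 0x7c (blk 15, set 3) → MISS  vc=[]
1: 0x79 (blk 15, set 3) → L1-HIT  vc=[]
2: 0x79 (blk 15, set 3) → L1-HIT  vc=[]
3: 0xdd (blk 27, set 3) → MISS  vc=[15]
4: 0x46 (blk 8, set 0) → MISS  vc=[15]
5: 0x7d (blk 15, set 3) → VC-HIT  vc=[27]
6: 0x65 (blk 12, set 0) → MISS  vc=[27, 8]
7: 0x41 (blk 8, set 0) → VC-HIT  vc=[27, 12]
8: 0x7b (blk 15, set 3) → L1-HIT  vc=[27, 12]
9: 0xc2 (blk 24, set 0) → MISS  vc=[27, 12, 8]
10: 0x67 (blk 12, set 0) → VC-HIT  vc=[27, 24, 8]
11: 0x63 (blk 12, set 0) → L1-HIT  vc=[27, 24, 8]

SEQ = [MISS, L1-HIT, L1-HIT, MISS, MISS, VC-HIT, MISS, VC-HIT, L1-HIT, MISS, VC-HIT, L1-HIT]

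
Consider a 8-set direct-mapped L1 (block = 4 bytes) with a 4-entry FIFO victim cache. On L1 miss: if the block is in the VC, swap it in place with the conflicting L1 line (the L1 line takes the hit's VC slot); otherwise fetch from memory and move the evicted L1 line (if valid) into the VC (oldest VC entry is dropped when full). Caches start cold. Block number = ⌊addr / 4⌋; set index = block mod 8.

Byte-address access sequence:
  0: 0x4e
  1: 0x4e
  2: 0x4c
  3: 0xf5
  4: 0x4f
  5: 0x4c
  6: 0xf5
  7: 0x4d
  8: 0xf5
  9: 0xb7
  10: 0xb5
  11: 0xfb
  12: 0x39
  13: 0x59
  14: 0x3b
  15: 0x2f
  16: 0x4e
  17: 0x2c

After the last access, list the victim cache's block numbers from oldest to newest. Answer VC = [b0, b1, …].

VC = [61, 62, 22, 19]

  [0] addr=0x4e blk=19 s=3: MISS | VC []
  [1] addr=0x4e blk=19 s=3: L1-HIT | VC []
  [2] addr=0x4c blk=19 s=3: L1-HIT | VC []
  [3] addr=0xf5 blk=61 s=5: MISS | VC []
  [4] addr=0x4f blk=19 s=3: L1-HIT | VC []
  [5] addr=0x4c blk=19 s=3: L1-HIT | VC []
  [6] addr=0xf5 blk=61 s=5: L1-HIT | VC []
  [7] addr=0x4d blk=19 s=3: L1-HIT | VC []
  [8] addr=0xf5 blk=61 s=5: L1-HIT | VC []
  [9] addr=0xb7 blk=45 s=5: MISS | VC [61]
  [10] addr=0xb5 blk=45 s=5: L1-HIT | VC [61]
  [11] addr=0xfb blk=62 s=6: MISS | VC [61]
  [12] addr=0x39 blk=14 s=6: MISS | VC [61, 62]
  [13] addr=0x59 blk=22 s=6: MISS | VC [61, 62, 14]
  [14] addr=0x3b blk=14 s=6: VC-HIT | VC [61, 62, 22]
  [15] addr=0x2f blk=11 s=3: MISS | VC [61, 62, 22, 19]
  [16] addr=0x4e blk=19 s=3: VC-HIT | VC [61, 62, 22, 11]
  [17] addr=0x2c blk=11 s=3: VC-HIT | VC [61, 62, 22, 19]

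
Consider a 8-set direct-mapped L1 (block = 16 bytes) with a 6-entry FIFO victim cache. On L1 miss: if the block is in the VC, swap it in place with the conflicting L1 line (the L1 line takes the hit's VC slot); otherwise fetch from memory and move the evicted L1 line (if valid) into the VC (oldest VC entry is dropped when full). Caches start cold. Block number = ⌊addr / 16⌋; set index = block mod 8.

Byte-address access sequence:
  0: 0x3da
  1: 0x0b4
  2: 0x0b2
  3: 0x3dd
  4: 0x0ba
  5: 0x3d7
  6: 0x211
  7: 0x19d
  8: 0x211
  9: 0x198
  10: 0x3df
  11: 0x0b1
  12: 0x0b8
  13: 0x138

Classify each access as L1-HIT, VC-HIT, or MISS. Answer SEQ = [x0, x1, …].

SEQ = [MISS, MISS, L1-HIT, L1-HIT, L1-HIT, L1-HIT, MISS, MISS, VC-HIT, VC-HIT, L1-HIT, L1-HIT, L1-HIT, MISS]

0: 0x3da (blk 61, set 5) → MISS  vc=[]
1: 0xb4 (blk 11, set 3) → MISS  vc=[]
2: 0xb2 (blk 11, set 3) → L1-HIT  vc=[]
3: 0x3dd (blk 61, set 5) → L1-HIT  vc=[]
4: 0xba (blk 11, set 3) → L1-HIT  vc=[]
5: 0x3d7 (blk 61, set 5) → L1-HIT  vc=[]
6: 0x211 (blk 33, set 1) → MISS  vc=[]
7: 0x19d (blk 25, set 1) → MISS  vc=[33]
8: 0x211 (blk 33, set 1) → VC-HIT  vc=[25]
9: 0x198 (blk 25, set 1) → VC-HIT  vc=[33]
10: 0x3df (blk 61, set 5) → L1-HIT  vc=[33]
11: 0xb1 (blk 11, set 3) → L1-HIT  vc=[33]
12: 0xb8 (blk 11, set 3) → L1-HIT  vc=[33]
13: 0x138 (blk 19, set 3) → MISS  vc=[33, 11]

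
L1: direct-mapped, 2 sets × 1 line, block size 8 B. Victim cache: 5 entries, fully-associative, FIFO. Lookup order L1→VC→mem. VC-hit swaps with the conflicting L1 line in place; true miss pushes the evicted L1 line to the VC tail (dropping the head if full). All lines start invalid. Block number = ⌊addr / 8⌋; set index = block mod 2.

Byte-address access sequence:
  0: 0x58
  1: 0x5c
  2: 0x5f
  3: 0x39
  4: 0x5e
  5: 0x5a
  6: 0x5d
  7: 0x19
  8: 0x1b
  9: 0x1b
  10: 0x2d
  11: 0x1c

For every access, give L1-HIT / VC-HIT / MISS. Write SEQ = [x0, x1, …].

SEQ = [MISS, L1-HIT, L1-HIT, MISS, VC-HIT, L1-HIT, L1-HIT, MISS, L1-HIT, L1-HIT, MISS, VC-HIT]

  [0] addr=0x58 blk=11 s=1: MISS | VC []
  [1] addr=0x5c blk=11 s=1: L1-HIT | VC []
  [2] addr=0x5f blk=11 s=1: L1-HIT | VC []
  [3] addr=0x39 blk=7 s=1: MISS | VC [11]
  [4] addr=0x5e blk=11 s=1: VC-HIT | VC [7]
  [5] addr=0x5a blk=11 s=1: L1-HIT | VC [7]
  [6] addr=0x5d blk=11 s=1: L1-HIT | VC [7]
  [7] addr=0x19 blk=3 s=1: MISS | VC [7, 11]
  [8] addr=0x1b blk=3 s=1: L1-HIT | VC [7, 11]
  [9] addr=0x1b blk=3 s=1: L1-HIT | VC [7, 11]
  [10] addr=0x2d blk=5 s=1: MISS | VC [7, 11, 3]
  [11] addr=0x1c blk=3 s=1: VC-HIT | VC [7, 11, 5]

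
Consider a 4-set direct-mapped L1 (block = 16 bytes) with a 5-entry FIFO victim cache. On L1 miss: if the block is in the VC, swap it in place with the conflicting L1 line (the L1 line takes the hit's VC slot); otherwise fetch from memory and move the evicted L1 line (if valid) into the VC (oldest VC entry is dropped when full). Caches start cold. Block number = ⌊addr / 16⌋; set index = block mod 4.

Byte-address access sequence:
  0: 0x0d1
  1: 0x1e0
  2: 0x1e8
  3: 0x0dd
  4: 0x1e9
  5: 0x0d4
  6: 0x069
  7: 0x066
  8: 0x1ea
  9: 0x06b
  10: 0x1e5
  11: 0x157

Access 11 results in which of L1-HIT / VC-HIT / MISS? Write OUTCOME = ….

OUTCOME = MISS

0: 0xd1 (blk 13, set 1) → MISS  vc=[]
1: 0x1e0 (blk 30, set 2) → MISS  vc=[]
2: 0x1e8 (blk 30, set 2) → L1-HIT  vc=[]
3: 0xdd (blk 13, set 1) → L1-HIT  vc=[]
4: 0x1e9 (blk 30, set 2) → L1-HIT  vc=[]
5: 0xd4 (blk 13, set 1) → L1-HIT  vc=[]
6: 0x69 (blk 6, set 2) → MISS  vc=[30]
7: 0x66 (blk 6, set 2) → L1-HIT  vc=[30]
8: 0x1ea (blk 30, set 2) → VC-HIT  vc=[6]
9: 0x6b (blk 6, set 2) → VC-HIT  vc=[30]
10: 0x1e5 (blk 30, set 2) → VC-HIT  vc=[6]
11: 0x157 (blk 21, set 1) → MISS  vc=[6, 13]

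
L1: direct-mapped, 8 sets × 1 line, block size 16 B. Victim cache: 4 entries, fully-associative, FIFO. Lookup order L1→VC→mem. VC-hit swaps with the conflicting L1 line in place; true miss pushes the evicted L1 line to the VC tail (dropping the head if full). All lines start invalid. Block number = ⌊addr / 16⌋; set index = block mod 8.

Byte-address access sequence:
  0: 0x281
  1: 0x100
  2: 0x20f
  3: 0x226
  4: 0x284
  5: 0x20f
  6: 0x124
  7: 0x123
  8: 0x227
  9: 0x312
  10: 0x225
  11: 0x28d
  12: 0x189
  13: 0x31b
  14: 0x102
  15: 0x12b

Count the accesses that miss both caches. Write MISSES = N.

0: 0x281 (blk 40, set 0) → MISS  vc=[]
1: 0x100 (blk 16, set 0) → MISS  vc=[40]
2: 0x20f (blk 32, set 0) → MISS  vc=[40, 16]
3: 0x226 (blk 34, set 2) → MISS  vc=[40, 16]
4: 0x284 (blk 40, set 0) → VC-HIT  vc=[32, 16]
5: 0x20f (blk 32, set 0) → VC-HIT  vc=[40, 16]
6: 0x124 (blk 18, set 2) → MISS  vc=[40, 16, 34]
7: 0x123 (blk 18, set 2) → L1-HIT  vc=[40, 16, 34]
8: 0x227 (blk 34, set 2) → VC-HIT  vc=[40, 16, 18]
9: 0x312 (blk 49, set 1) → MISS  vc=[40, 16, 18]
10: 0x225 (blk 34, set 2) → L1-HIT  vc=[40, 16, 18]
11: 0x28d (blk 40, set 0) → VC-HIT  vc=[32, 16, 18]
12: 0x189 (blk 24, set 0) → MISS  vc=[32, 16, 18, 40]
13: 0x31b (blk 49, set 1) → L1-HIT  vc=[32, 16, 18, 40]
14: 0x102 (blk 16, set 0) → VC-HIT  vc=[32, 24, 18, 40]
15: 0x12b (blk 18, set 2) → VC-HIT  vc=[32, 24, 34, 40]

MISSES = 7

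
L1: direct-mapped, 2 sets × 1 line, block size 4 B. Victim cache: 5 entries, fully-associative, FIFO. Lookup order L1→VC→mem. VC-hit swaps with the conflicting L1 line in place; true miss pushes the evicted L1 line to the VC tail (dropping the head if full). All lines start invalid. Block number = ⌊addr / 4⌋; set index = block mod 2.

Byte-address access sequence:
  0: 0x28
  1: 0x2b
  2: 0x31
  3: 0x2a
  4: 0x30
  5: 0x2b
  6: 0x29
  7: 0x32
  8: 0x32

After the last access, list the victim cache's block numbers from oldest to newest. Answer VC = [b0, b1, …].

VC = [10]

0: 0x28 (blk 10, set 0) → MISS  vc=[]
1: 0x2b (blk 10, set 0) → L1-HIT  vc=[]
2: 0x31 (blk 12, set 0) → MISS  vc=[10]
3: 0x2a (blk 10, set 0) → VC-HIT  vc=[12]
4: 0x30 (blk 12, set 0) → VC-HIT  vc=[10]
5: 0x2b (blk 10, set 0) → VC-HIT  vc=[12]
6: 0x29 (blk 10, set 0) → L1-HIT  vc=[12]
7: 0x32 (blk 12, set 0) → VC-HIT  vc=[10]
8: 0x32 (blk 12, set 0) → L1-HIT  vc=[10]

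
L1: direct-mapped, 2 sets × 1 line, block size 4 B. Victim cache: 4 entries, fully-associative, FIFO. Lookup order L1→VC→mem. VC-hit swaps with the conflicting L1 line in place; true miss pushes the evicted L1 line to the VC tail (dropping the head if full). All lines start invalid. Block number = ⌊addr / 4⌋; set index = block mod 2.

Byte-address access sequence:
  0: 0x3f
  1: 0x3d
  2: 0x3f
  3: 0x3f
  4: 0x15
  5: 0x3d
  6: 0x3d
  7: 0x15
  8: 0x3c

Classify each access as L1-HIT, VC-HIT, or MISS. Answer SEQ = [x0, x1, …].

SEQ = [MISS, L1-HIT, L1-HIT, L1-HIT, MISS, VC-HIT, L1-HIT, VC-HIT, VC-HIT]

0: 0x3f (blk 15, set 1) → MISS  vc=[]
1: 0x3d (blk 15, set 1) → L1-HIT  vc=[]
2: 0x3f (blk 15, set 1) → L1-HIT  vc=[]
3: 0x3f (blk 15, set 1) → L1-HIT  vc=[]
4: 0x15 (blk 5, set 1) → MISS  vc=[15]
5: 0x3d (blk 15, set 1) → VC-HIT  vc=[5]
6: 0x3d (blk 15, set 1) → L1-HIT  vc=[5]
7: 0x15 (blk 5, set 1) → VC-HIT  vc=[15]
8: 0x3c (blk 15, set 1) → VC-HIT  vc=[5]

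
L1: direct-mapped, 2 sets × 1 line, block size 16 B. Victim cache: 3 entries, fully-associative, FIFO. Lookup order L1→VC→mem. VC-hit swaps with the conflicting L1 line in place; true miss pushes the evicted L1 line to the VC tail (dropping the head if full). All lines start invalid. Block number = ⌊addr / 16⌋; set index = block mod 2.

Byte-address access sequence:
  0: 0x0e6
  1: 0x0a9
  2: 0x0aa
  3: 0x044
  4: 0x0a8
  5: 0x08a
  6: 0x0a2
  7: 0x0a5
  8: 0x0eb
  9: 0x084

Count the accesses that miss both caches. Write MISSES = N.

0: 0xe6 (blk 14, set 0) → MISS  vc=[]
1: 0xa9 (blk 10, set 0) → MISS  vc=[14]
2: 0xaa (blk 10, set 0) → L1-HIT  vc=[14]
3: 0x44 (blk 4, set 0) → MISS  vc=[14, 10]
4: 0xa8 (blk 10, set 0) → VC-HIT  vc=[14, 4]
5: 0x8a (blk 8, set 0) → MISS  vc=[14, 4, 10]
6: 0xa2 (blk 10, set 0) → VC-HIT  vc=[14, 4, 8]
7: 0xa5 (blk 10, set 0) → L1-HIT  vc=[14, 4, 8]
8: 0xeb (blk 14, set 0) → VC-HIT  vc=[10, 4, 8]
9: 0x84 (blk 8, set 0) → VC-HIT  vc=[10, 4, 14]

MISSES = 4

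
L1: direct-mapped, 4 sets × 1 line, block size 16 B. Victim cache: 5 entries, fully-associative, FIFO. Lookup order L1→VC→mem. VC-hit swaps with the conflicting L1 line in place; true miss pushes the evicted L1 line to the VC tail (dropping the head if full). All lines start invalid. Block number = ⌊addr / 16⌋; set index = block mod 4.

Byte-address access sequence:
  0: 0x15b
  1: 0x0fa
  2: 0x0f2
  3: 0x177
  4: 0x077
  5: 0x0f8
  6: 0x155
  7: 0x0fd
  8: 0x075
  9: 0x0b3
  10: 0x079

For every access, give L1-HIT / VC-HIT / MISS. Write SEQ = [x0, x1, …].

0: 0x15b (blk 21, set 1) → MISS  vc=[]
1: 0xfa (blk 15, set 3) → MISS  vc=[]
2: 0xf2 (blk 15, set 3) → L1-HIT  vc=[]
3: 0x177 (blk 23, set 3) → MISS  vc=[15]
4: 0x77 (blk 7, set 3) → MISS  vc=[15, 23]
5: 0xf8 (blk 15, set 3) → VC-HIT  vc=[7, 23]
6: 0x155 (blk 21, set 1) → L1-HIT  vc=[7, 23]
7: 0xfd (blk 15, set 3) → L1-HIT  vc=[7, 23]
8: 0x75 (blk 7, set 3) → VC-HIT  vc=[15, 23]
9: 0xb3 (blk 11, set 3) → MISS  vc=[15, 23, 7]
10: 0x79 (blk 7, set 3) → VC-HIT  vc=[15, 23, 11]

SEQ = [MISS, MISS, L1-HIT, MISS, MISS, VC-HIT, L1-HIT, L1-HIT, VC-HIT, MISS, VC-HIT]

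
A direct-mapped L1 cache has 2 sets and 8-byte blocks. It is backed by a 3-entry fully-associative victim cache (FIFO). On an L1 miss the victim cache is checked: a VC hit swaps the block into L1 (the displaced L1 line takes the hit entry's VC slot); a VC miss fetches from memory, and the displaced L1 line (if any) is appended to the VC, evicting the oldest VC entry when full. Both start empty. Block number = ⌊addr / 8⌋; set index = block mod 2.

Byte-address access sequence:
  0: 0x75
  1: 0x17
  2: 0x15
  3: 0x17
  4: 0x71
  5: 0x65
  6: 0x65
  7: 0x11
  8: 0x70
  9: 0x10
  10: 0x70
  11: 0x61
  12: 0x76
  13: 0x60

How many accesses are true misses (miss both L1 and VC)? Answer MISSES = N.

MISSES = 3

#0 0x75→b14/s0 MISS; vc=[]
#1 0x17→b2/s0 MISS; vc=[14]
#2 0x15→b2/s0 L1-HIT; vc=[14]
#3 0x17→b2/s0 L1-HIT; vc=[14]
#4 0x71→b14/s0 VC-HIT; vc=[2]
#5 0x65→b12/s0 MISS; vc=[2,14]
#6 0x65→b12/s0 L1-HIT; vc=[2,14]
#7 0x11→b2/s0 VC-HIT; vc=[12,14]
#8 0x70→b14/s0 VC-HIT; vc=[12,2]
#9 0x10→b2/s0 VC-HIT; vc=[12,14]
#10 0x70→b14/s0 VC-HIT; vc=[12,2]
#11 0x61→b12/s0 VC-HIT; vc=[14,2]
#12 0x76→b14/s0 VC-HIT; vc=[12,2]
#13 0x60→b12/s0 VC-HIT; vc=[14,2]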